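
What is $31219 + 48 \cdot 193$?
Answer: $40483$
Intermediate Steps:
$31219 + 48 \cdot 193 = 31219 + 9264 = 40483$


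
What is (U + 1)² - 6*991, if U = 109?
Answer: 6154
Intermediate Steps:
(U + 1)² - 6*991 = (109 + 1)² - 6*991 = 110² - 5946 = 12100 - 5946 = 6154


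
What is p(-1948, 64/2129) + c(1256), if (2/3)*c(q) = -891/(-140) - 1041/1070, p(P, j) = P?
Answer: -58119791/29960 ≈ -1939.9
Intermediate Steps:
c(q) = 242289/29960 (c(q) = 3*(-891/(-140) - 1041/1070)/2 = 3*(-891*(-1/140) - 1041*1/1070)/2 = 3*(891/140 - 1041/1070)/2 = (3/2)*(80763/14980) = 242289/29960)
p(-1948, 64/2129) + c(1256) = -1948 + 242289/29960 = -58119791/29960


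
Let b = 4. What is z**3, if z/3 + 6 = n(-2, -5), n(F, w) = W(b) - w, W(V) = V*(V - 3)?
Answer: 729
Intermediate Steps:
W(V) = V*(-3 + V)
n(F, w) = 4 - w (n(F, w) = 4*(-3 + 4) - w = 4*1 - w = 4 - w)
z = 9 (z = -18 + 3*(4 - 1*(-5)) = -18 + 3*(4 + 5) = -18 + 3*9 = -18 + 27 = 9)
z**3 = 9**3 = 729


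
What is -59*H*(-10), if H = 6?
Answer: 3540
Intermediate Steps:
-59*H*(-10) = -354*(-10) = -59*(-60) = 3540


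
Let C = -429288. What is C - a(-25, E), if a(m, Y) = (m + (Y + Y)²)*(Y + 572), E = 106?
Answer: -30884370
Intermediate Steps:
a(m, Y) = (572 + Y)*(m + 4*Y²) (a(m, Y) = (m + (2*Y)²)*(572 + Y) = (m + 4*Y²)*(572 + Y) = (572 + Y)*(m + 4*Y²))
C - a(-25, E) = -429288 - (4*106³ + 572*(-25) + 2288*106² + 106*(-25)) = -429288 - (4*1191016 - 14300 + 2288*11236 - 2650) = -429288 - (4764064 - 14300 + 25707968 - 2650) = -429288 - 1*30455082 = -429288 - 30455082 = -30884370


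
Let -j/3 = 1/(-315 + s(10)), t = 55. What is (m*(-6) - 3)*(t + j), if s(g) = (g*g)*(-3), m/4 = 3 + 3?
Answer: -1657572/205 ≈ -8085.7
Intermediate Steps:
m = 24 (m = 4*(3 + 3) = 4*6 = 24)
s(g) = -3*g**2 (s(g) = g**2*(-3) = -3*g**2)
j = 1/205 (j = -3/(-315 - 3*10**2) = -3/(-315 - 3*100) = -3/(-315 - 300) = -3/(-615) = -3*(-1/615) = 1/205 ≈ 0.0048781)
(m*(-6) - 3)*(t + j) = (24*(-6) - 3)*(55 + 1/205) = (-144 - 3)*(11276/205) = -147*11276/205 = -1657572/205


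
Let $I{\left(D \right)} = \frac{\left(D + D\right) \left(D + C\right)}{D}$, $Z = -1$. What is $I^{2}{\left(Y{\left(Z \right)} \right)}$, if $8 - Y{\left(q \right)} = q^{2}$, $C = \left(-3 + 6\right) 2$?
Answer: $676$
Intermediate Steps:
$C = 6$ ($C = 3 \cdot 2 = 6$)
$Y{\left(q \right)} = 8 - q^{2}$
$I{\left(D \right)} = 12 + 2 D$ ($I{\left(D \right)} = \frac{\left(D + D\right) \left(D + 6\right)}{D} = \frac{2 D \left(6 + D\right)}{D} = 12 + 2 D$)
$I^{2}{\left(Y{\left(Z \right)} \right)} = \left(12 + 2 \left(8 - \left(-1\right)^{2}\right)\right)^{2} = \left(12 + 2 \left(8 - 1\right)\right)^{2} = \left(12 + 2 \cdot 7\right)^{2} = \left(12 + 14\right)^{2} = 26^{2} = 676$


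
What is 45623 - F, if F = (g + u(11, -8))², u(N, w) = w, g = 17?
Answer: 45542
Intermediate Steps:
F = 81 (F = (17 - 8)² = 9² = 81)
45623 - F = 45623 - 1*81 = 45623 - 81 = 45542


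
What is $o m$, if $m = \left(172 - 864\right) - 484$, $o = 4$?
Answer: $-4704$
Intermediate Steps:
$m = -1176$ ($m = -692 - 484 = -1176$)
$o m = 4 \left(-1176\right) = -4704$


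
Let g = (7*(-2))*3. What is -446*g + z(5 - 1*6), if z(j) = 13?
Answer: 18745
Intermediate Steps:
g = -42 (g = -14*3 = -42)
-446*g + z(5 - 1*6) = -446*(-42) + 13 = 18732 + 13 = 18745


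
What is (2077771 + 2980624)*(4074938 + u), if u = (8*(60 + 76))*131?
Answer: 21333608927070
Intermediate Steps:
u = 142528 (u = (8*136)*131 = 1088*131 = 142528)
(2077771 + 2980624)*(4074938 + u) = (2077771 + 2980624)*(4074938 + 142528) = 5058395*4217466 = 21333608927070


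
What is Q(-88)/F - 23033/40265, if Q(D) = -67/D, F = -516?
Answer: -1048580219/1828353120 ≈ -0.57351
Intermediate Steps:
Q(-88)/F - 23033/40265 = -67/(-88)/(-516) - 23033/40265 = -67*(-1/88)*(-1/516) - 23033*1/40265 = (67/88)*(-1/516) - 23033/40265 = -67/45408 - 23033/40265 = -1048580219/1828353120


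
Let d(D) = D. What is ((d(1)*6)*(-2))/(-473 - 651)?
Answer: 3/281 ≈ 0.010676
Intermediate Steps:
((d(1)*6)*(-2))/(-473 - 651) = ((1*6)*(-2))/(-473 - 651) = (6*(-2))/(-1124) = -1/1124*(-12) = 3/281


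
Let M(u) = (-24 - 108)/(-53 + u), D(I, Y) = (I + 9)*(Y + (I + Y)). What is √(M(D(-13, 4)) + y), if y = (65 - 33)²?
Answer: 2*√257 ≈ 32.062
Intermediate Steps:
D(I, Y) = (9 + I)*(I + 2*Y)
M(u) = -132/(-53 + u)
y = 1024 (y = 32² = 1024)
√(M(D(-13, 4)) + y) = √(-132/(-53 + ((-13)² + 9*(-13) + 18*4 + 2*(-13)*4)) + 1024) = √(-132/(-53 + (169 - 117 + 72 - 104)) + 1024) = √(-132/(-53 + 20) + 1024) = √(-132/(-33) + 1024) = √(-132*(-1/33) + 1024) = √(4 + 1024) = √1028 = 2*√257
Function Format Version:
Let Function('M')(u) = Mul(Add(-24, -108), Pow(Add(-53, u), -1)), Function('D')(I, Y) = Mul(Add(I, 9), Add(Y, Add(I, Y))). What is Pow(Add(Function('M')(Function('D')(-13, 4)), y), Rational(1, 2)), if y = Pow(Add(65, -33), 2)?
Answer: Mul(2, Pow(257, Rational(1, 2))) ≈ 32.062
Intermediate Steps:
Function('D')(I, Y) = Mul(Add(9, I), Add(I, Mul(2, Y)))
Function('M')(u) = Mul(-132, Pow(Add(-53, u), -1))
y = 1024 (y = Pow(32, 2) = 1024)
Pow(Add(Function('M')(Function('D')(-13, 4)), y), Rational(1, 2)) = Pow(Add(Mul(-132, Pow(Add(-53, Add(Pow(-13, 2), Mul(9, -13), Mul(18, 4), Mul(2, -13, 4))), -1)), 1024), Rational(1, 2)) = Pow(Add(Mul(-132, Pow(Add(-53, Add(169, -117, 72, -104)), -1)), 1024), Rational(1, 2)) = Pow(Add(Mul(-132, Pow(Add(-53, 20), -1)), 1024), Rational(1, 2)) = Pow(Add(Mul(-132, Pow(-33, -1)), 1024), Rational(1, 2)) = Pow(Add(Mul(-132, Rational(-1, 33)), 1024), Rational(1, 2)) = Pow(Add(4, 1024), Rational(1, 2)) = Pow(1028, Rational(1, 2)) = Mul(2, Pow(257, Rational(1, 2)))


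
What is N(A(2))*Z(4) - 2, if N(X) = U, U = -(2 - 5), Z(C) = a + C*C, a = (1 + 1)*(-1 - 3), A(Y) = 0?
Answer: 22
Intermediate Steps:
a = -8 (a = 2*(-4) = -8)
Z(C) = -8 + C² (Z(C) = -8 + C*C = -8 + C²)
U = 3 (U = -1*(-3) = 3)
N(X) = 3
N(A(2))*Z(4) - 2 = 3*(-8 + 4²) - 2 = 3*(-8 + 16) - 2 = 3*8 - 2 = 24 - 2 = 22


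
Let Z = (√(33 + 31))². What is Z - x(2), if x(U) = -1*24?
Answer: 88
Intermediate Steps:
x(U) = -24
Z = 64 (Z = (√64)² = 8² = 64)
Z - x(2) = 64 - 1*(-24) = 64 + 24 = 88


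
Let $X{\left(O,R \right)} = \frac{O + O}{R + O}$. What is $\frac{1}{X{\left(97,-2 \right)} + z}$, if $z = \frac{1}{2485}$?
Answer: $\frac{47215}{96437} \approx 0.48959$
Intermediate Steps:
$z = \frac{1}{2485} \approx 0.00040241$
$X{\left(O,R \right)} = \frac{2 O}{O + R}$
$\frac{1}{X{\left(97,-2 \right)} + z} = \frac{1}{2 \cdot 97 \frac{1}{97 - 2} + \frac{1}{2485}} = \frac{1}{2 \cdot 97 \cdot \frac{1}{95} + \frac{1}{2485}} = \frac{1}{\frac{194}{95} + \frac{1}{2485}} = \frac{1}{\frac{96437}{47215}} = \frac{47215}{96437}$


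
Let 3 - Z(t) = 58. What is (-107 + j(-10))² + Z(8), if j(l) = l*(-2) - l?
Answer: 5874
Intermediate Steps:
Z(t) = -55 (Z(t) = 3 - 1*58 = 3 - 58 = -55)
j(l) = -3*l (j(l) = -2*l - l = -3*l)
(-107 + j(-10))² + Z(8) = (-107 - 3*(-10))² - 55 = (-107 + 30)² - 55 = (-77)² - 55 = 5929 - 55 = 5874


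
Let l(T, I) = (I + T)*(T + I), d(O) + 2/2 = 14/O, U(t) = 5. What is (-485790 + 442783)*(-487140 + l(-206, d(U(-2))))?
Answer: 478928489413/25 ≈ 1.9157e+10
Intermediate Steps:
d(O) = -1 + 14/O
l(T, I) = (I + T)² (l(T, I) = (I + T)*(I + T) = (I + T)²)
(-485790 + 442783)*(-487140 + l(-206, d(U(-2)))) = (-485790 + 442783)*(-487140 + ((14 - 1*5)/5 - 206)²) = -43007*(-487140 + ((14 - 5)/5 - 206)²) = -43007*(-487140 + ((⅕)*9 - 206)²) = -43007*(-487140 + (9/5 - 206)²) = -43007*(-487140 + (-1021/5)²) = -43007*(-487140 + 1042441/25) = -43007*(-11136059/25) = 478928489413/25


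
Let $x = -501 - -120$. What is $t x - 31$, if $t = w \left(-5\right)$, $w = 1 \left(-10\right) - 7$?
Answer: $-32416$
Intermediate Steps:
$w = -17$ ($w = -10 - 7 = -17$)
$t = 85$ ($t = \left(-17\right) \left(-5\right) = 85$)
$x = -381$ ($x = -501 + 120 = -381$)
$t x - 31 = 85 \left(-381\right) - 31 = -32385 - 31 = -32416$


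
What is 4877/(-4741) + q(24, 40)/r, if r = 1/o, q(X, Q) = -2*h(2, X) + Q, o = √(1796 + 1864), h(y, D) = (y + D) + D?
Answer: -4877/4741 - 120*√915 ≈ -3630.9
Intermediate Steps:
h(y, D) = y + 2*D (h(y, D) = (D + y) + D = y + 2*D)
o = 2*√915 (o = √3660 = 2*√915 ≈ 60.498)
q(X, Q) = -4 + Q - 4*X (q(X, Q) = -2*(2 + 2*X) + Q = (-4 - 4*X) + Q = -4 + Q - 4*X)
r = √915/1830 (r = 1/(2*√915) = √915/1830 ≈ 0.016530)
4877/(-4741) + q(24, 40)/r = 4877/(-4741) + (-4 + 40 - 4*24)/((√915/1830)) = 4877*(-1/4741) + (-4 + 40 - 96)*(2*√915) = -4877/4741 - 120*√915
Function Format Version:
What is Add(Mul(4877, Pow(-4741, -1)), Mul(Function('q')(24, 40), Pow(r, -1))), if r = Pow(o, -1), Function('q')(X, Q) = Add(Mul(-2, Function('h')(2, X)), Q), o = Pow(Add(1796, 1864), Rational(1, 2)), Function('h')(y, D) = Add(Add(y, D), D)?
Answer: Add(Rational(-4877, 4741), Mul(-120, Pow(915, Rational(1, 2)))) ≈ -3630.9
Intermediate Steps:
Function('h')(y, D) = Add(y, Mul(2, D)) (Function('h')(y, D) = Add(Add(D, y), D) = Add(y, Mul(2, D)))
o = Mul(2, Pow(915, Rational(1, 2))) (o = Pow(3660, Rational(1, 2)) = Mul(2, Pow(915, Rational(1, 2))) ≈ 60.498)
Function('q')(X, Q) = Add(-4, Q, Mul(-4, X)) (Function('q')(X, Q) = Add(Mul(-2, Add(2, Mul(2, X))), Q) = Add(Add(-4, Mul(-4, X)), Q) = Add(-4, Q, Mul(-4, X)))
r = Mul(Rational(1, 1830), Pow(915, Rational(1, 2))) (r = Pow(Mul(2, Pow(915, Rational(1, 2))), -1) = Mul(Rational(1, 1830), Pow(915, Rational(1, 2))) ≈ 0.016530)
Add(Mul(4877, Pow(-4741, -1)), Mul(Function('q')(24, 40), Pow(r, -1))) = Add(Mul(4877, Pow(-4741, -1)), Mul(Add(-4, 40, Mul(-4, 24)), Pow(Mul(Rational(1, 1830), Pow(915, Rational(1, 2))), -1))) = Add(Mul(4877, Rational(-1, 4741)), Mul(Add(-4, 40, -96), Mul(2, Pow(915, Rational(1, 2))))) = Add(Rational(-4877, 4741), Mul(-60, Mul(2, Pow(915, Rational(1, 2))))) = Add(Rational(-4877, 4741), Mul(-120, Pow(915, Rational(1, 2))))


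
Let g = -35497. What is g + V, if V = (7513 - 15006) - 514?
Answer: -43504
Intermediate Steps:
V = -8007 (V = -7493 - 514 = -8007)
g + V = -35497 - 8007 = -43504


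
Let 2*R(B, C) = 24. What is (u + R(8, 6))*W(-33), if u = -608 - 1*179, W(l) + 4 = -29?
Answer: 25575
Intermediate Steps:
W(l) = -33 (W(l) = -4 - 29 = -33)
u = -787 (u = -608 - 179 = -787)
R(B, C) = 12 (R(B, C) = (1/2)*24 = 12)
(u + R(8, 6))*W(-33) = (-787 + 12)*(-33) = -775*(-33) = 25575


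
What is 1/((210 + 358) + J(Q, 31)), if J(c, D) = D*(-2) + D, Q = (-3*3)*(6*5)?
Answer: 1/537 ≈ 0.0018622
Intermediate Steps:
Q = -270 (Q = -9*30 = -270)
J(c, D) = -D (J(c, D) = -2*D + D = -D)
1/((210 + 358) + J(Q, 31)) = 1/((210 + 358) - 1*31) = 1/(568 - 31) = 1/537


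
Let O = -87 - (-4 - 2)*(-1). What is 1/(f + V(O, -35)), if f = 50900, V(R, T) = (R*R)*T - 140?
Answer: -1/251955 ≈ -3.9690e-6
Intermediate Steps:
O = -93 (O = -87 - (-6)*(-1) = -87 - 1*6 = -87 - 6 = -93)
V(R, T) = -140 + T*R**2 (V(R, T) = R**2*T - 140 = T*R**2 - 140 = -140 + T*R**2)
1/(f + V(O, -35)) = 1/(50900 + (-140 - 35*(-93)**2)) = 1/(50900 + (-140 - 35*8649)) = 1/(50900 + (-140 - 302715)) = 1/(50900 - 302855) = 1/(-251955) = -1/251955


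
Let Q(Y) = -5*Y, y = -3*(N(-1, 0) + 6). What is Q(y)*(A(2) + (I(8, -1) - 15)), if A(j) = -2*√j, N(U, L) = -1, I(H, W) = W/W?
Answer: -1050 - 150*√2 ≈ -1262.1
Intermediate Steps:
I(H, W) = 1
y = -15 (y = -3*(-1 + 6) = -3*5 = -15)
Q(y)*(A(2) + (I(8, -1) - 15)) = (-5*(-15))*(-2*√2 + (1 - 15)) = 75*(-2*√2 - 14) = 75*(-14 - 2*√2) = -1050 - 150*√2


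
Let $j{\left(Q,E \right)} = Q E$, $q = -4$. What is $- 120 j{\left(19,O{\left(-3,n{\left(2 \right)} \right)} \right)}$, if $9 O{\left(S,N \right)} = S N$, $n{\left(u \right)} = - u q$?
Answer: $6080$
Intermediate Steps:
$n{\left(u \right)} = 4 u$ ($n{\left(u \right)} = - u \left(-4\right) = 4 u$)
$O{\left(S,N \right)} = \frac{N S}{9}$ ($O{\left(S,N \right)} = \frac{S N}{9} = \frac{N S}{9}$)
$j{\left(Q,E \right)} = E Q$
$- 120 j{\left(19,O{\left(-3,n{\left(2 \right)} \right)} \right)} = - 120 \cdot \frac{1}{9} \cdot 4 \cdot 2 \left(-3\right) 19 = - 120 \cdot \frac{1}{9} \cdot 8 \left(-3\right) 19 = - 120 \left(\left(- \frac{8}{3}\right) 19\right) = \left(-120\right) \left(- \frac{152}{3}\right) = 6080$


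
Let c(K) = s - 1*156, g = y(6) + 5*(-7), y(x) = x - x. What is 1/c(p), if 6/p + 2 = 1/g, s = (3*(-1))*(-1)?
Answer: -1/153 ≈ -0.0065359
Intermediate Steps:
y(x) = 0
s = 3 (s = -3*(-1) = 3)
g = -35 (g = 0 + 5*(-7) = 0 - 35 = -35)
p = -210/71 (p = 6/(-2 + 1/(-35)) = 6/(-2 - 1/35) = 6/(-71/35) = 6*(-35/71) = -210/71 ≈ -2.9577)
c(K) = -153 (c(K) = 3 - 1*156 = 3 - 156 = -153)
1/c(p) = 1/(-153) = -1/153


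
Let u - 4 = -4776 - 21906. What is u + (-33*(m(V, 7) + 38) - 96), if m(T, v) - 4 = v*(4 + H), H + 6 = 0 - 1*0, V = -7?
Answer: -27698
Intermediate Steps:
H = -6 (H = -6 + (0 - 1*0) = -6 + (0 + 0) = -6 + 0 = -6)
m(T, v) = 4 - 2*v (m(T, v) = 4 + v*(4 - 6) = 4 + v*(-2) = 4 - 2*v)
u = -26678 (u = 4 + (-4776 - 21906) = 4 - 26682 = -26678)
u + (-33*(m(V, 7) + 38) - 96) = -26678 + (-33*((4 - 2*7) + 38) - 96) = -26678 + (-33*((4 - 14) + 38) - 96) = -26678 + (-33*(-10 + 38) - 96) = -26678 + (-33*28 - 96) = -26678 + (-924 - 96) = -26678 - 1020 = -27698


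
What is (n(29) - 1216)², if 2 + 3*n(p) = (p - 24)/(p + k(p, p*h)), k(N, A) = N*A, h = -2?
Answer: 36402579237025/24591681 ≈ 1.4803e+6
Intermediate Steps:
k(N, A) = A*N
n(p) = -⅔ + (-24 + p)/(3*(p - 2*p²)) (n(p) = -⅔ + ((p - 24)/(p + (p*(-2))*p))/3 = -⅔ + ((-24 + p)/(p + (-2*p)*p))/3 = -⅔ + ((-24 + p)/(p - 2*p²))/3 = -⅔ + (-24 + p)/(3*(p - 2*p²)))
(n(29) - 1216)² = ((⅓)*(-24 - 1*29 + 4*29²)/(29*(1 - 2*29)) - 1216)² = ((⅓)*(1/29)*(-24 - 29 + 4*841)/(1 - 58) - 1216)² = ((⅓)*(1/29)*(-24 - 29 + 3364)/(-57) - 1216)² = ((⅓)*(1/29)*(-1/57)*3311 - 1216)² = (-3311/4959 - 1216)² = (-6033455/4959)² = 36402579237025/24591681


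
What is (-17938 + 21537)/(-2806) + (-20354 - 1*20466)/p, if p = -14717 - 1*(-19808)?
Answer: -2178089/234186 ≈ -9.3007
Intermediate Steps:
p = 5091 (p = -14717 + 19808 = 5091)
(-17938 + 21537)/(-2806) + (-20354 - 1*20466)/p = (-17938 + 21537)/(-2806) + (-20354 - 1*20466)/5091 = 3599*(-1/2806) + (-20354 - 20466)*(1/5091) = -59/46 - 40820*1/5091 = -59/46 - 40820/5091 = -2178089/234186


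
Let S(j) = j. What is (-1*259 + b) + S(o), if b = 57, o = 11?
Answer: -191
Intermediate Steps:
(-1*259 + b) + S(o) = (-1*259 + 57) + 11 = (-259 + 57) + 11 = -202 + 11 = -191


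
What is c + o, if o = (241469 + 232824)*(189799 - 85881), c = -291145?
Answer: 49287288829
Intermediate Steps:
o = 49287579974 (o = 474293*103918 = 49287579974)
c + o = -291145 + 49287579974 = 49287288829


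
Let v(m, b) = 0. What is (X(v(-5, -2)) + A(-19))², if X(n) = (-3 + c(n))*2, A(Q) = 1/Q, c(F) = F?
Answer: 13225/361 ≈ 36.634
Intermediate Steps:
X(n) = -6 + 2*n (X(n) = (-3 + n)*2 = -6 + 2*n)
(X(v(-5, -2)) + A(-19))² = ((-6 + 2*0) + 1/(-19))² = ((-6 + 0) - 1/19)² = (-6 - 1/19)² = (-115/19)² = 13225/361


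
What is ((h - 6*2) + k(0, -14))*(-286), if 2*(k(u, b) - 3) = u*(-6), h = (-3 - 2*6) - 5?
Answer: 8294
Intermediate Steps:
h = -20 (h = (-3 - 12) - 5 = -15 - 5 = -20)
k(u, b) = 3 - 3*u (k(u, b) = 3 + (u*(-6))/2 = 3 + (-6*u)/2 = 3 - 3*u)
((h - 6*2) + k(0, -14))*(-286) = ((-20 - 6*2) + (3 - 3*0))*(-286) = ((-20 - 12) + (3 + 0))*(-286) = (-32 + 3)*(-286) = -29*(-286) = 8294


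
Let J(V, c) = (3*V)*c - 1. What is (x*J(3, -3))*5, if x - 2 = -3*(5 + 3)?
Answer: 3080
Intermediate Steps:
J(V, c) = -1 + 3*V*c (J(V, c) = 3*V*c - 1 = -1 + 3*V*c)
x = -22 (x = 2 - 3*(5 + 3) = 2 - 3*8 = 2 - 24 = -22)
(x*J(3, -3))*5 = -22*(-1 + 3*3*(-3))*5 = -22*(-1 - 27)*5 = -22*(-28)*5 = 616*5 = 3080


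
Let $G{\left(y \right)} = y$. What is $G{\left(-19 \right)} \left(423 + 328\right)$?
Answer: $-14269$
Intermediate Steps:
$G{\left(-19 \right)} \left(423 + 328\right) = - 19 \left(423 + 328\right) = \left(-19\right) 751 = -14269$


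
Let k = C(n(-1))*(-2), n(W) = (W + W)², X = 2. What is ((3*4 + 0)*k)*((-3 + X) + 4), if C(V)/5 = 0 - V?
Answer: 1440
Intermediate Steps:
n(W) = 4*W² (n(W) = (2*W)² = 4*W²)
C(V) = -5*V (C(V) = 5*(0 - V) = 5*(-V) = -5*V)
k = 40 (k = -20*(-1)²*(-2) = -20*(-2) = 40)
((3*4 + 0)*k)*((-3 + X) + 4) = ((3*4 + 0)*40)*((-3 + 2) + 4) = ((12 + 0)*40)*(-1 + 4) = (12*40)*3 = 480*3 = 1440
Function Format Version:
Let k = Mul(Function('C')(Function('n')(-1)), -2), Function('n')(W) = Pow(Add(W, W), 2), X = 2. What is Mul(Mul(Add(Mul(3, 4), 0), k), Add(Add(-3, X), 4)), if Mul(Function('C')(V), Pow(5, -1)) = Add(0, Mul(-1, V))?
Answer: 1440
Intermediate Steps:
Function('n')(W) = Mul(4, Pow(W, 2)) (Function('n')(W) = Pow(Mul(2, W), 2) = Mul(4, Pow(W, 2)))
Function('C')(V) = Mul(-5, V) (Function('C')(V) = Mul(5, Add(0, Mul(-1, V))) = Mul(5, Mul(-1, V)) = Mul(-5, V))
k = 40 (k = Mul(Mul(-5, Mul(4, Pow(-1, 2))), -2) = Mul(Mul(-5, Mul(4, 1)), -2) = Mul(Mul(-5, 4), -2) = Mul(-20, -2) = 40)
Mul(Mul(Add(Mul(3, 4), 0), k), Add(Add(-3, X), 4)) = Mul(Mul(Add(Mul(3, 4), 0), 40), Add(Add(-3, 2), 4)) = Mul(Mul(Add(12, 0), 40), Add(-1, 4)) = Mul(Mul(12, 40), 3) = Mul(480, 3) = 1440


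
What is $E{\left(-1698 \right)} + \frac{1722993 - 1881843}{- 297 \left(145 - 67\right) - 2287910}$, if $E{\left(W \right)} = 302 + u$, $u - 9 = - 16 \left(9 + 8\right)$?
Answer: $\frac{45145407}{1155538} \approx 39.069$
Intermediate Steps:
$u = -263$ ($u = 9 - 16 \left(9 + 8\right) = 9 - 272 = -263$)
$E{\left(W \right)} = 39$ ($E{\left(W \right)} = 302 - 263 = 39$)
$E{\left(-1698 \right)} + \frac{1722993 - 1881843}{- 297 \left(145 - 67\right) - 2287910} = 39 + \frac{1722993 - 1881843}{- 297 \left(145 - 67\right) - 2287910} = 39 - \frac{158850}{\left(-297\right) 78 - 2287910} = 39 - \frac{158850}{-23166 - 2287910} = 39 - \frac{158850}{-2311076} = 39 - - \frac{79425}{1155538} = 39 + \frac{79425}{1155538} = \frac{45145407}{1155538}$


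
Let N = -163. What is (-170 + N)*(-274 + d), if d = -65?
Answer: 112887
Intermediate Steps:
(-170 + N)*(-274 + d) = (-170 - 163)*(-274 - 65) = -333*(-339) = 112887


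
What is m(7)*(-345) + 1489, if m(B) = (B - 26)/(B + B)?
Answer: 27401/14 ≈ 1957.2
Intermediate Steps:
m(B) = (-26 + B)/(2*B) (m(B) = (-26 + B)/((2*B)) = (-26 + B)*(1/(2*B)) = (-26 + B)/(2*B))
m(7)*(-345) + 1489 = ((½)*(-26 + 7)/7)*(-345) + 1489 = ((½)*(⅐)*(-19))*(-345) + 1489 = -19/14*(-345) + 1489 = 6555/14 + 1489 = 27401/14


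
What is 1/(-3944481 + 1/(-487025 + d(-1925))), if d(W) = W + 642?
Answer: -488308/1926121628149 ≈ -2.5352e-7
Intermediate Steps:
d(W) = 642 + W
1/(-3944481 + 1/(-487025 + d(-1925))) = 1/(-3944481 + 1/(-487025 + (642 - 1925))) = 1/(-3944481 + 1/(-487025 - 1283)) = 1/(-3944481 + 1/(-488308)) = 1/(-3944481 - 1/488308) = 1/(-1926121628149/488308) = -488308/1926121628149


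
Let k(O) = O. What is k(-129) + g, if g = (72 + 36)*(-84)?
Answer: -9201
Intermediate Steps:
g = -9072 (g = 108*(-84) = -9072)
k(-129) + g = -129 - 9072 = -9201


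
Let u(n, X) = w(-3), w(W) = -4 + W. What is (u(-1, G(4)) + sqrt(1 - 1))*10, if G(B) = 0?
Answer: -70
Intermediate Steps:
u(n, X) = -7 (u(n, X) = -4 - 3 = -7)
(u(-1, G(4)) + sqrt(1 - 1))*10 = (-7 + sqrt(1 - 1))*10 = (-7 + sqrt(0))*10 = (-7 + 0)*10 = -7*10 = -70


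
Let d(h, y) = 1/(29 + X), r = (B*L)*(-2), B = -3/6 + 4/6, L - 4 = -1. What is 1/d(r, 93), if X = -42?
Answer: -13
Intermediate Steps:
L = 3 (L = 4 - 1 = 3)
B = ⅙ (B = -3*⅙ + 4*(⅙) = -½ + ⅔ = ⅙ ≈ 0.16667)
r = -1 (r = ((⅙)*3)*(-2) = (½)*(-2) = -1)
d(h, y) = -1/13 (d(h, y) = 1/(29 - 42) = 1/(-13) = -1/13)
1/d(r, 93) = 1/(-1/13) = -13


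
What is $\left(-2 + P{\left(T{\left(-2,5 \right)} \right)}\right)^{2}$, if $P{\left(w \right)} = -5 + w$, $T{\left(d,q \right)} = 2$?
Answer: $25$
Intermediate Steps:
$\left(-2 + P{\left(T{\left(-2,5 \right)} \right)}\right)^{2} = \left(-2 + \left(-5 + 2\right)\right)^{2} = \left(-2 - 3\right)^{2} = \left(-5\right)^{2} = 25$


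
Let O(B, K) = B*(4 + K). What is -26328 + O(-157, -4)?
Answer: -26328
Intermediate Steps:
-26328 + O(-157, -4) = -26328 - 157*(4 - 4) = -26328 - 157*0 = -26328 + 0 = -26328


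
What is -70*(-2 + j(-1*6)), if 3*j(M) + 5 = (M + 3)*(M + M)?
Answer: -1750/3 ≈ -583.33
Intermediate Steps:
j(M) = -5/3 + 2*M*(3 + M)/3 (j(M) = -5/3 + ((M + 3)*(M + M))/3 = -5/3 + ((3 + M)*(2*M))/3 = -5/3 + (2*M*(3 + M))/3 = -5/3 + 2*M*(3 + M)/3)
-70*(-2 + j(-1*6)) = -70*(-2 + (-5/3 + 2*(-1*6) + 2*(-1*6)²/3)) = -70*(-2 + (-5/3 + 2*(-6) + (⅔)*(-6)²)) = -70*(-2 + (-5/3 - 12 + (⅔)*36)) = -70*(-2 + (-5/3 - 12 + 24)) = -70*(-2 + 31/3) = -70*25/3 = -1750/3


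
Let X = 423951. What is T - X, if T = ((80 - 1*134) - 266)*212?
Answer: -491791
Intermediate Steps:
T = -67840 (T = ((80 - 134) - 266)*212 = (-54 - 266)*212 = -320*212 = -67840)
T - X = -67840 - 1*423951 = -67840 - 423951 = -491791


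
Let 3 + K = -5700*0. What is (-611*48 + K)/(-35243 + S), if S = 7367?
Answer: 9777/9292 ≈ 1.0522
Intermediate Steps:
K = -3 (K = -3 - 5700*0 = -3 + 0 = -3)
(-611*48 + K)/(-35243 + S) = (-611*48 - 3)/(-35243 + 7367) = (-29328 - 3)/(-27876) = -29331*(-1/27876) = 9777/9292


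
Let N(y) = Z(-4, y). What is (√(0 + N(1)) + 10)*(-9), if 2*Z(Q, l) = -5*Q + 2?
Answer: -90 - 9*√11 ≈ -119.85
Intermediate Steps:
Z(Q, l) = 1 - 5*Q/2 (Z(Q, l) = (-5*Q + 2)/2 = (2 - 5*Q)/2 = 1 - 5*Q/2)
N(y) = 11 (N(y) = 1 - 5/2*(-4) = 1 + 10 = 11)
(√(0 + N(1)) + 10)*(-9) = (√(0 + 11) + 10)*(-9) = (√11 + 10)*(-9) = (10 + √11)*(-9) = -90 - 9*√11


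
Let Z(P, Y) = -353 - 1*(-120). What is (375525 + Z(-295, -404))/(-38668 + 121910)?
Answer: 187646/41621 ≈ 4.5084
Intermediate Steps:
Z(P, Y) = -233 (Z(P, Y) = -353 + 120 = -233)
(375525 + Z(-295, -404))/(-38668 + 121910) = (375525 - 233)/(-38668 + 121910) = 375292/83242 = 375292*(1/83242) = 187646/41621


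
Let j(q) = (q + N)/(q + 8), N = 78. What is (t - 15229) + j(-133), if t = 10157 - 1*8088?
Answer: -328989/25 ≈ -13160.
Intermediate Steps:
j(q) = (78 + q)/(8 + q) (j(q) = (q + 78)/(q + 8) = (78 + q)/(8 + q))
t = 2069 (t = 10157 - 8088 = 2069)
(t - 15229) + j(-133) = (2069 - 15229) + (78 - 133)/(8 - 133) = -13160 - 55/(-125) = -13160 - 1/125*(-55) = -13160 + 11/25 = -328989/25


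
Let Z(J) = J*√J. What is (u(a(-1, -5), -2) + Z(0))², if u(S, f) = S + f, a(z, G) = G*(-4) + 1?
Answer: 361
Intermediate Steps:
a(z, G) = 1 - 4*G (a(z, G) = -4*G + 1 = 1 - 4*G)
Z(J) = J^(3/2)
(u(a(-1, -5), -2) + Z(0))² = (((1 - 4*(-5)) - 2) + 0^(3/2))² = (((1 + 20) - 2) + 0)² = ((21 - 2) + 0)² = (19 + 0)² = 19² = 361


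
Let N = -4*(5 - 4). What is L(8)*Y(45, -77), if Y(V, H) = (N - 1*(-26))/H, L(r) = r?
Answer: -16/7 ≈ -2.2857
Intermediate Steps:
N = -4 (N = -4*1 = -4)
Y(V, H) = 22/H (Y(V, H) = (-4 - 1*(-26))/H = (-4 + 26)/H = 22/H)
L(8)*Y(45, -77) = 8*(22/(-77)) = 8*(22*(-1/77)) = 8*(-2/7) = -16/7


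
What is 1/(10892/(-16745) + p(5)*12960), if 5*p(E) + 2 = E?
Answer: 16745/130198228 ≈ 0.00012861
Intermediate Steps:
p(E) = -⅖ + E/5
1/(10892/(-16745) + p(5)*12960) = 1/(10892/(-16745) + (-⅖ + (⅕)*5)*12960) = 1/(10892*(-1/16745) + (-⅖ + 1)*12960) = 1/(-10892/16745 + (⅗)*12960) = 1/(-10892/16745 + 7776) = 1/(130198228/16745) = 16745/130198228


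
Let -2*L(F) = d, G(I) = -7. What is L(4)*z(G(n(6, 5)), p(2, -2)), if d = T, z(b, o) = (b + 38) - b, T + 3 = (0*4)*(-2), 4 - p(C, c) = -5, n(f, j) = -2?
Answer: 57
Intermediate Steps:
p(C, c) = 9 (p(C, c) = 4 - 1*(-5) = 4 + 5 = 9)
T = -3 (T = -3 + (0*4)*(-2) = -3 + 0*(-2) = -3 + 0 = -3)
z(b, o) = 38 (z(b, o) = (38 + b) - b = 38)
d = -3
L(F) = 3/2 (L(F) = -½*(-3) = 3/2)
L(4)*z(G(n(6, 5)), p(2, -2)) = (3/2)*38 = 57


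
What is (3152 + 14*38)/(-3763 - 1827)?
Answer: -1842/2795 ≈ -0.65903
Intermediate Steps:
(3152 + 14*38)/(-3763 - 1827) = (3152 + 532)/(-5590) = 3684*(-1/5590) = -1842/2795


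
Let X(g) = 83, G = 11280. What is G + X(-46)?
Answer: 11363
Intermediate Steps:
G + X(-46) = 11280 + 83 = 11363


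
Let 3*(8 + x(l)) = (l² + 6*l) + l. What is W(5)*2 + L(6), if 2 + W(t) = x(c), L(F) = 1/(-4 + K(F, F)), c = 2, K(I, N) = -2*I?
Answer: -129/16 ≈ -8.0625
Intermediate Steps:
L(F) = 1/(-4 - 2*F)
x(l) = -8 + l²/3 + 7*l/3 (x(l) = -8 + ((l² + 6*l) + l)/3 = -8 + (l² + 7*l)/3 = -8 + (l²/3 + 7*l/3) = -8 + l²/3 + 7*l/3)
W(t) = -4 (W(t) = -2 + (-8 + (⅓)*2² + (7/3)*2) = -2 + (-8 + (⅓)*4 + 14/3) = -2 + (-8 + 4/3 + 14/3) = -2 - 2 = -4)
W(5)*2 + L(6) = -4*2 - 1/(4 + 2*6) = -8 - 1/(4 + 12) = -8 - 1/16 = -129/16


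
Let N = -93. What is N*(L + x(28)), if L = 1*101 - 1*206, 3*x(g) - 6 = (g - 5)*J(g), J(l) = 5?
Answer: 6014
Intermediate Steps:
x(g) = -19/3 + 5*g/3 (x(g) = 2 + ((g - 5)*5)/3 = 2 + ((-5 + g)*5)/3 = 2 + (-25 + 5*g)/3 = 2 + (-25/3 + 5*g/3) = -19/3 + 5*g/3)
L = -105 (L = 101 - 206 = -105)
N*(L + x(28)) = -93*(-105 + (-19/3 + (5/3)*28)) = -93*(-105 + (-19/3 + 140/3)) = -93*(-105 + 121/3) = -93*(-194/3) = 6014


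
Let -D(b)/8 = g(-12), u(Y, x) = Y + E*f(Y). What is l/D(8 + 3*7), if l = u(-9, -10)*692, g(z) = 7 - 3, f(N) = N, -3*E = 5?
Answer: -519/4 ≈ -129.75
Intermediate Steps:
E = -5/3 (E = -⅓*5 = -5/3 ≈ -1.6667)
g(z) = 4
u(Y, x) = -2*Y/3 (u(Y, x) = Y - 5*Y/3 = -2*Y/3)
D(b) = -32 (D(b) = -8*4 = -32)
l = 4152 (l = -⅔*(-9)*692 = 6*692 = 4152)
l/D(8 + 3*7) = 4152/(-32) = 4152*(-1/32) = -519/4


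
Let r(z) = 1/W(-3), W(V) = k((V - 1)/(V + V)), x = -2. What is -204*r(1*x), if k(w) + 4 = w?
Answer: 306/5 ≈ 61.200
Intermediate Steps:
k(w) = -4 + w
W(V) = -4 + (-1 + V)/(2*V) (W(V) = -4 + (V - 1)/(V + V) = -4 + (-1 + V)/((2*V)) = -4 + (-1 + V)*(1/(2*V)) = -4 + (-1 + V)/(2*V))
r(z) = -3/10 (r(z) = 1/((1/2)*(-1 - 7*(-3))/(-3)) = 1/((1/2)*(-1/3)*(-1 + 21)) = 1/((1/2)*(-1/3)*20) = 1/(-10/3) = -3/10)
-204*r(1*x) = -204*(-3/10) = 306/5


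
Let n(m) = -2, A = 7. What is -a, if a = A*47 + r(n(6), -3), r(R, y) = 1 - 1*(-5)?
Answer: -335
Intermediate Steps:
r(R, y) = 6 (r(R, y) = 1 + 5 = 6)
a = 335 (a = 7*47 + 6 = 329 + 6 = 335)
-a = -1*335 = -335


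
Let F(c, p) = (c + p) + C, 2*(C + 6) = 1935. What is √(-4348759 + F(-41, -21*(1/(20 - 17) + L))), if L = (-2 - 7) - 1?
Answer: I*√17390542/2 ≈ 2085.1*I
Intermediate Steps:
C = 1923/2 (C = -6 + (½)*1935 = -6 + 1935/2 = 1923/2 ≈ 961.50)
L = -10 (L = -9 - 1 = -10)
F(c, p) = 1923/2 + c + p (F(c, p) = (c + p) + 1923/2 = 1923/2 + c + p)
√(-4348759 + F(-41, -21*(1/(20 - 17) + L))) = √(-4348759 + (1923/2 - 41 - 21*(1/(20 - 17) - 10))) = √(-4348759 + (1923/2 - 41 - 21*(1/3 - 10))) = √(-4348759 + (1923/2 - 41 - 21*(⅓ - 10))) = √(-4348759 + (1923/2 - 41 - 21*(-29/3))) = √(-4348759 + (1923/2 - 41 + 203)) = √(-4348759 + 2247/2) = √(-8695271/2) = I*√17390542/2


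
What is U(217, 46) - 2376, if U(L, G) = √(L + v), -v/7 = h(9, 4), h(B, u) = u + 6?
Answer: -2376 + 7*√3 ≈ -2363.9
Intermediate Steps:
h(B, u) = 6 + u
v = -70 (v = -7*(6 + 4) = -7*10 = -70)
U(L, G) = √(-70 + L) (U(L, G) = √(L - 70) = √(-70 + L))
U(217, 46) - 2376 = √(-70 + 217) - 2376 = √147 - 2376 = 7*√3 - 2376 = -2376 + 7*√3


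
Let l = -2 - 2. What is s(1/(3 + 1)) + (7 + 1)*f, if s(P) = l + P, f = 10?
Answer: 305/4 ≈ 76.250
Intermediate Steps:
l = -4
s(P) = -4 + P
s(1/(3 + 1)) + (7 + 1)*f = (-4 + 1/(3 + 1)) + (7 + 1)*10 = (-4 + 1/4) + 8*10 = (-4 + ¼) + 80 = -15/4 + 80 = 305/4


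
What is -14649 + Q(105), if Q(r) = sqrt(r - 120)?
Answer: -14649 + I*sqrt(15) ≈ -14649.0 + 3.873*I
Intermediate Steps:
Q(r) = sqrt(-120 + r)
-14649 + Q(105) = -14649 + sqrt(-120 + 105) = -14649 + sqrt(-15) = -14649 + I*sqrt(15)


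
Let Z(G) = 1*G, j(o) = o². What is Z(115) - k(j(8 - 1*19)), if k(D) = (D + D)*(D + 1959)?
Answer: -503245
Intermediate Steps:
k(D) = 2*D*(1959 + D) (k(D) = (2*D)*(1959 + D) = 2*D*(1959 + D))
Z(G) = G
Z(115) - k(j(8 - 1*19)) = 115 - 2*(8 - 1*19)²*(1959 + (8 - 1*19)²) = 115 - 2*(8 - 19)²*(1959 + (8 - 19)²) = 115 - 2*(-11)²*(1959 + (-11)²) = 115 - 2*121*(1959 + 121) = 115 - 2*121*2080 = 115 - 1*503360 = 115 - 503360 = -503245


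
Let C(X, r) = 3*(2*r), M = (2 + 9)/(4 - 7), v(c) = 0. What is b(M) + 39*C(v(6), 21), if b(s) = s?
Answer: 14731/3 ≈ 4910.3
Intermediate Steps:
M = -11/3 (M = 11/(-3) = 11*(-⅓) = -11/3 ≈ -3.6667)
C(X, r) = 6*r
b(M) + 39*C(v(6), 21) = -11/3 + 39*(6*21) = -11/3 + 39*126 = -11/3 + 4914 = 14731/3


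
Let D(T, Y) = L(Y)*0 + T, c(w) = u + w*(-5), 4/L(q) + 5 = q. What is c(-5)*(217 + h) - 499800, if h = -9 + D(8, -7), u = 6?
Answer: -493104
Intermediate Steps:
L(q) = 4/(-5 + q)
c(w) = 6 - 5*w (c(w) = 6 + w*(-5) = 6 - 5*w)
D(T, Y) = T (D(T, Y) = (4/(-5 + Y))*0 + T = 0 + T = T)
h = -1 (h = -9 + 8 = -1)
c(-5)*(217 + h) - 499800 = (6 - 5*(-5))*(217 - 1) - 499800 = (6 + 25)*216 - 499800 = 31*216 - 499800 = 6696 - 499800 = -493104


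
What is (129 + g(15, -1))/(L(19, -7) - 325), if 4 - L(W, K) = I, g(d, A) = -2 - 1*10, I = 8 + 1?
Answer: -39/110 ≈ -0.35455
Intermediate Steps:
I = 9
g(d, A) = -12 (g(d, A) = -2 - 10 = -12)
L(W, K) = -5 (L(W, K) = 4 - 1*9 = 4 - 9 = -5)
(129 + g(15, -1))/(L(19, -7) - 325) = (129 - 12)/(-5 - 325) = 117/(-330) = 117*(-1/330) = -39/110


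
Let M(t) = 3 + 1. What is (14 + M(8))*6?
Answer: 108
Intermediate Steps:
M(t) = 4
(14 + M(8))*6 = (14 + 4)*6 = 18*6 = 108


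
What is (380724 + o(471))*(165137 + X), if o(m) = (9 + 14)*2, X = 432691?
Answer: 227634967560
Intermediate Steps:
o(m) = 46 (o(m) = 23*2 = 46)
(380724 + o(471))*(165137 + X) = (380724 + 46)*(165137 + 432691) = 380770*597828 = 227634967560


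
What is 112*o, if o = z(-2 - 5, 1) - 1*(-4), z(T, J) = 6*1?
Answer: 1120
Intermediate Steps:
z(T, J) = 6
o = 10 (o = 6 - 1*(-4) = 6 + 4 = 10)
112*o = 112*10 = 1120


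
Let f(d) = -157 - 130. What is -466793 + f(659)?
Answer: -467080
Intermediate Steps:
f(d) = -287
-466793 + f(659) = -466793 - 287 = -467080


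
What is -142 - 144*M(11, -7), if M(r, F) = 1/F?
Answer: -850/7 ≈ -121.43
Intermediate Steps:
-142 - 144*M(11, -7) = -142 - 144/(-7) = -142 - 144*(-⅐) = -142 + 144/7 = -850/7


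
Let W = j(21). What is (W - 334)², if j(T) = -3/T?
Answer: 5470921/49 ≈ 1.1165e+5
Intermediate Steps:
W = -⅐ (W = -3/21 = -3*1/21 = -⅐ ≈ -0.14286)
(W - 334)² = (-⅐ - 334)² = (-2339/7)² = 5470921/49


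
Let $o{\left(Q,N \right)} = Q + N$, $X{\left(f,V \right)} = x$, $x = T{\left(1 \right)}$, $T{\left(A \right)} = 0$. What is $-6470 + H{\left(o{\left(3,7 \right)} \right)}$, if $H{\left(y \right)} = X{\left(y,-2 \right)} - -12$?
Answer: $-6458$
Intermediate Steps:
$x = 0$
$X{\left(f,V \right)} = 0$
$o{\left(Q,N \right)} = N + Q$
$H{\left(y \right)} = 12$ ($H{\left(y \right)} = 0 - -12 = 0 + 12 = 12$)
$-6470 + H{\left(o{\left(3,7 \right)} \right)} = -6470 + 12 = -6458$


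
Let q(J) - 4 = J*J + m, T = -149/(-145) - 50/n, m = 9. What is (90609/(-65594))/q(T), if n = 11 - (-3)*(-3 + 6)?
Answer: -3810108450/41836804313 ≈ -0.091071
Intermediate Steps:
n = 20 (n = 11 - (-3)*3 = 11 - 1*(-9) = 11 + 9 = 20)
T = -427/290 (T = -149/(-145) - 50/20 = -149*(-1/145) - 50*1/20 = 149/145 - 5/2 = -427/290 ≈ -1.4724)
q(J) = 13 + J² (q(J) = 4 + (J*J + 9) = 4 + (J² + 9) = 4 + (9 + J²) = 13 + J²)
(90609/(-65594))/q(T) = (90609/(-65594))/(13 + (-427/290)²) = (90609*(-1/65594))/(13 + 182329/84100) = -90609/(65594*1275629/84100) = -90609/65594*84100/1275629 = -3810108450/41836804313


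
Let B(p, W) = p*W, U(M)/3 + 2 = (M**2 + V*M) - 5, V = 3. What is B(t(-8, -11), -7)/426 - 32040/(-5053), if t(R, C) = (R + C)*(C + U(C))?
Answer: 84782204/1076289 ≈ 78.773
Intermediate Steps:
U(M) = -21 + 3*M**2 + 9*M (U(M) = -6 + 3*((M**2 + 3*M) - 5) = -6 + 3*(-5 + M**2 + 3*M) = -6 + (-15 + 3*M**2 + 9*M) = -21 + 3*M**2 + 9*M)
t(R, C) = (C + R)*(-21 + 3*C**2 + 10*C) (t(R, C) = (R + C)*(C + (-21 + 3*C**2 + 9*C)) = (C + R)*(-21 + 3*C**2 + 10*C))
B(p, W) = W*p
B(t(-8, -11), -7)/426 - 32040/(-5053) = -7*(-21*(-11) - 21*(-8) + 3*(-11)**3 + 10*(-11)**2 + 3*(-8)*(-11)**2 + 10*(-11)*(-8))/426 - 32040/(-5053) = -7*(231 + 168 + 3*(-1331) + 10*121 + 3*(-8)*121 + 880)*(1/426) - 32040*(-1/5053) = -7*(231 + 168 - 3993 + 1210 - 2904 + 880)*(1/426) + 32040/5053 = -7*(-4408)*(1/426) + 32040/5053 = 30856*(1/426) + 32040/5053 = 15428/213 + 32040/5053 = 84782204/1076289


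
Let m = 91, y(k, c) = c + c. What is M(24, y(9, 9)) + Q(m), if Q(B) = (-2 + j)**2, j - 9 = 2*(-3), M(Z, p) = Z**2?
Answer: 577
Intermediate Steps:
y(k, c) = 2*c
j = 3 (j = 9 + 2*(-3) = 9 - 6 = 3)
Q(B) = 1 (Q(B) = (-2 + 3)**2 = 1**2 = 1)
M(24, y(9, 9)) + Q(m) = 24**2 + 1 = 576 + 1 = 577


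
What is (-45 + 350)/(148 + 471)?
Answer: 305/619 ≈ 0.49273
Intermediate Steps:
(-45 + 350)/(148 + 471) = 305/619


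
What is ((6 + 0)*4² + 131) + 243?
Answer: 470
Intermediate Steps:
((6 + 0)*4² + 131) + 243 = (6*16 + 131) + 243 = (96 + 131) + 243 = 227 + 243 = 470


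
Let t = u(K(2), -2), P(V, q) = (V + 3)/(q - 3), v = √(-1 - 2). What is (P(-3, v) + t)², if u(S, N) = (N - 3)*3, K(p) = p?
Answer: 225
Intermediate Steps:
v = I*√3 (v = √(-3) = I*√3 ≈ 1.732*I)
u(S, N) = -9 + 3*N (u(S, N) = (-3 + N)*3 = -9 + 3*N)
P(V, q) = (3 + V)/(-3 + q)
t = -15 (t = -9 + 3*(-2) = -9 - 6 = -15)
(P(-3, v) + t)² = ((3 - 3)/(-3 + I*√3) - 15)² = (0/(-3 + I*√3) - 15)² = (0 - 15)² = (-15)² = 225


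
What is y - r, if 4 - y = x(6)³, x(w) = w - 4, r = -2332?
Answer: 2328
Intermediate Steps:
x(w) = -4 + w
y = -4 (y = 4 - (-4 + 6)³ = 4 - 1*2³ = 4 - 1*8 = 4 - 8 = -4)
y - r = -4 - 1*(-2332) = -4 + 2332 = 2328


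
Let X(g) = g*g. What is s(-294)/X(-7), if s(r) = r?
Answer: -6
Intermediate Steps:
X(g) = g²
s(-294)/X(-7) = -294/((-7)²) = -294/49 = -294*1/49 = -6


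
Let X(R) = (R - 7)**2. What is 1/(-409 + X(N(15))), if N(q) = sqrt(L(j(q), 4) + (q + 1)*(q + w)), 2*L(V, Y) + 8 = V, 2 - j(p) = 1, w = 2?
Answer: 122/59005 - 28*sqrt(1074)/177015 ≈ -0.0031162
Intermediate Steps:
j(p) = 1 (j(p) = 2 - 1*1 = 2 - 1 = 1)
L(V, Y) = -4 + V/2
N(q) = sqrt(-7/2 + (1 + q)*(2 + q)) (N(q) = sqrt((-4 + (1/2)*1) + (q + 1)*(q + 2)) = sqrt((-4 + 1/2) + (1 + q)*(2 + q)) = sqrt(-7/2 + (1 + q)*(2 + q)))
X(R) = (-7 + R)**2
1/(-409 + X(N(15))) = 1/(-409 + (-7 + sqrt(-6 + 4*15**2 + 12*15)/2)**2) = 1/(-409 + (-7 + sqrt(-6 + 4*225 + 180)/2)**2) = 1/(-409 + (-7 + sqrt(-6 + 900 + 180)/2)**2) = 1/(-409 + (-7 + sqrt(1074)/2)**2)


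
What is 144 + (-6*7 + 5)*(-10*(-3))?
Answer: -966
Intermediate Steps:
144 + (-6*7 + 5)*(-10*(-3)) = 144 + (-42 + 5)*30 = 144 - 37*30 = 144 - 1110 = -966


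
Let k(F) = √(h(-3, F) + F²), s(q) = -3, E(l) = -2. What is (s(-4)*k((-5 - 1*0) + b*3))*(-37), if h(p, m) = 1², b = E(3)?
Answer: 111*√122 ≈ 1226.0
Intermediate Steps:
b = -2
h(p, m) = 1
k(F) = √(1 + F²)
(s(-4)*k((-5 - 1*0) + b*3))*(-37) = -3*√(1 + ((-5 - 1*0) - 2*3)²)*(-37) = -3*√(1 + ((-5 + 0) - 6)²)*(-37) = -3*√(1 + (-5 - 6)²)*(-37) = -3*√(1 + (-11)²)*(-37) = -3*√(1 + 121)*(-37) = -3*√122*(-37) = 111*√122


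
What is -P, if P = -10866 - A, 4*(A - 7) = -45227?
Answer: -1735/4 ≈ -433.75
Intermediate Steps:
A = -45199/4 (A = 7 + (¼)*(-45227) = 7 - 45227/4 = -45199/4 ≈ -11300.)
P = 1735/4 (P = -10866 - 1*(-45199/4) = -10866 + 45199/4 = 1735/4 ≈ 433.75)
-P = -1*1735/4 = -1735/4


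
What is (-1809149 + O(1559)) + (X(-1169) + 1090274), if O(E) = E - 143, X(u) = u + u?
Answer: -719797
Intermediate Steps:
X(u) = 2*u
O(E) = -143 + E
(-1809149 + O(1559)) + (X(-1169) + 1090274) = (-1809149 + (-143 + 1559)) + (2*(-1169) + 1090274) = (-1809149 + 1416) + (-2338 + 1090274) = -1807733 + 1087936 = -719797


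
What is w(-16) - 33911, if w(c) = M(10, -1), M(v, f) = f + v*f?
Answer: -33922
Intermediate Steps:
M(v, f) = f + f*v
w(c) = -11 (w(c) = -(1 + 10) = -1*11 = -11)
w(-16) - 33911 = -11 - 33911 = -33922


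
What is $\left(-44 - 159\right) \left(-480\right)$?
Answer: $97440$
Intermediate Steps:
$\left(-44 - 159\right) \left(-480\right) = \left(-203\right) \left(-480\right) = 97440$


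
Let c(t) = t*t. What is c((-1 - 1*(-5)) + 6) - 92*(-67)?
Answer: 6264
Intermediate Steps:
c(t) = t²
c((-1 - 1*(-5)) + 6) - 92*(-67) = ((-1 - 1*(-5)) + 6)² - 92*(-67) = ((-1 + 5) + 6)² + 6164 = (4 + 6)² + 6164 = 10² + 6164 = 100 + 6164 = 6264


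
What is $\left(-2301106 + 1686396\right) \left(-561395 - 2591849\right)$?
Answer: $1938330619240$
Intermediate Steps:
$\left(-2301106 + 1686396\right) \left(-561395 - 2591849\right) = \left(-614710\right) \left(-3153244\right) = 1938330619240$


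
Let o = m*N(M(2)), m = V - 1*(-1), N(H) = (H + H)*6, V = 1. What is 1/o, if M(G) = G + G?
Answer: 1/96 ≈ 0.010417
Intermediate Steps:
M(G) = 2*G
N(H) = 12*H (N(H) = (2*H)*6 = 12*H)
m = 2 (m = 1 - 1*(-1) = 1 + 1 = 2)
o = 96 (o = 2*(12*(2*2)) = 2*(12*4) = 2*48 = 96)
1/o = 1/96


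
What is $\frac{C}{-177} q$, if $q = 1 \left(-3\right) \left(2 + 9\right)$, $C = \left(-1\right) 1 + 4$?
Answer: $\frac{33}{59} \approx 0.55932$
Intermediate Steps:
$C = 3$ ($C = -1 + 4 = 3$)
$q = -33$ ($q = \left(-3\right) 11 = -33$)
$\frac{C}{-177} q = \frac{3}{-177} \left(-33\right) = 3 \left(- \frac{1}{177}\right) \left(-33\right) = \left(- \frac{1}{59}\right) \left(-33\right) = \frac{33}{59}$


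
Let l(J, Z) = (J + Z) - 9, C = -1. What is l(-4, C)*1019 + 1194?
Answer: -13072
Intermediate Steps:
l(J, Z) = -9 + J + Z
l(-4, C)*1019 + 1194 = (-9 - 4 - 1)*1019 + 1194 = -14*1019 + 1194 = -14266 + 1194 = -13072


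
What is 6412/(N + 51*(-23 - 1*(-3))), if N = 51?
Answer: -6412/969 ≈ -6.6171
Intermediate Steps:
6412/(N + 51*(-23 - 1*(-3))) = 6412/(51 + 51*(-23 - 1*(-3))) = 6412/(51 + 51*(-23 + 3)) = 6412/(51 + 51*(-20)) = 6412/(51 - 1020) = 6412/(-969) = 6412*(-1/969) = -6412/969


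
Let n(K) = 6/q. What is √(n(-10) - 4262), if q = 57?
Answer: 4*I*√96159/19 ≈ 65.283*I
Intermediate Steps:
n(K) = 2/19 (n(K) = 6/57 = 6*(1/57) = 2/19)
√(n(-10) - 4262) = √(2/19 - 4262) = √(-80976/19) = 4*I*√96159/19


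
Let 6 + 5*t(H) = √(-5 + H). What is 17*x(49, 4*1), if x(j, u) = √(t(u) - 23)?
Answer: 17*√(-605 + 5*I)/5 ≈ 0.34557 + 83.63*I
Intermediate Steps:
t(H) = -6/5 + √(-5 + H)/5
x(j, u) = √(-121/5 + √(-5 + u)/5) (x(j, u) = √((-6/5 + √(-5 + u)/5) - 23) = √(-121/5 + √(-5 + u)/5))
17*x(49, 4*1) = 17*(√(-605 + 5*√(-5 + 4*1))/5) = 17*(√(-605 + 5*√(-5 + 4))/5) = 17*(√(-605 + 5*√(-1))/5) = 17*(√(-605 + 5*I)/5) = 17*√(-605 + 5*I)/5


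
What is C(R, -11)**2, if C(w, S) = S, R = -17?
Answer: 121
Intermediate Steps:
C(R, -11)**2 = (-11)**2 = 121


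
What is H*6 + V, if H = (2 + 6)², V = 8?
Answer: 392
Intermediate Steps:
H = 64 (H = 8² = 64)
H*6 + V = 64*6 + 8 = 384 + 8 = 392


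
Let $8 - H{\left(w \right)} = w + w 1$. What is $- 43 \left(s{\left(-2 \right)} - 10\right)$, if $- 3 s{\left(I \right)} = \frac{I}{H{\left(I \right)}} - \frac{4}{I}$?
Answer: $\frac{8213}{18} \approx 456.28$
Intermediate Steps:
$H{\left(w \right)} = 8 - 2 w$ ($H{\left(w \right)} = 8 - \left(w + w 1\right) = 8 - \left(w + w\right) = 8 - 2 w$)
$s{\left(I \right)} = \frac{4}{3 I} - \frac{I}{3 \left(8 - 2 I\right)}$ ($s{\left(I \right)} = - \frac{\frac{I}{8 - 2 I} - \frac{4}{I}}{3} = - \frac{- \frac{4}{I} + \frac{I}{8 - 2 I}}{3} = \frac{4}{3 I} - \frac{I}{3 \left(8 - 2 I\right)}$)
$- 43 \left(s{\left(-2 \right)} - 10\right) = - 43 \left(\frac{-32 + \left(-2\right)^{2} + 8 \left(-2\right)}{6 \left(-2\right) \left(-4 - 2\right)} - 10\right) = - 43 \left(\frac{1}{6} \left(- \frac{1}{2}\right) \frac{1}{-6} \left(-32 + 4 - 16\right) - 10\right) = - 43 \left(\frac{1}{6} \left(- \frac{1}{2}\right) \left(- \frac{1}{6}\right) \left(-44\right) - 10\right) = - 43 \left(- \frac{11}{18} - 10\right) = \left(-43\right) \left(- \frac{191}{18}\right) = \frac{8213}{18}$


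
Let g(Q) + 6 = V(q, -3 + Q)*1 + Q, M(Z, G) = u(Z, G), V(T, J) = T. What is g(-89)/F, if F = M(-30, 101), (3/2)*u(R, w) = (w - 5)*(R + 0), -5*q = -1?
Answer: 79/1600 ≈ 0.049375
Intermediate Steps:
q = ⅕ (q = -⅕*(-1) = ⅕ ≈ 0.20000)
u(R, w) = 2*R*(-5 + w)/3 (u(R, w) = 2*((w - 5)*(R + 0))/3 = 2*((-5 + w)*R)/3 = 2*(R*(-5 + w))/3 = 2*R*(-5 + w)/3)
M(Z, G) = 2*Z*(-5 + G)/3
F = -1920 (F = (⅔)*(-30)*(-5 + 101) = (⅔)*(-30)*96 = -1920)
g(Q) = -29/5 + Q (g(Q) = -6 + ((⅕)*1 + Q) = -6 + (⅕ + Q) = -29/5 + Q)
g(-89)/F = (-29/5 - 89)/(-1920) = -474/5*(-1/1920) = 79/1600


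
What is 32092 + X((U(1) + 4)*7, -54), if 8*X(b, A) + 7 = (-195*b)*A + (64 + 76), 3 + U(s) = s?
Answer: 404289/8 ≈ 50536.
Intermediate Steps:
U(s) = -3 + s
X(b, A) = 133/8 - 195*A*b/8 (X(b, A) = -7/8 + ((-195*b)*A + (64 + 76))/8 = -7/8 + (-195*A*b + 140)/8 = -7/8 + (140 - 195*A*b)/8 = -7/8 + (35/2 - 195*A*b/8) = 133/8 - 195*A*b/8)
32092 + X((U(1) + 4)*7, -54) = 32092 + (133/8 - 195/8*(-54)*((-3 + 1) + 4)*7) = 32092 + (133/8 - 195/8*(-54)*(-2 + 4)*7) = 32092 + (133/8 - 195/8*(-54)*2*7) = 32092 + (133/8 - 195/8*(-54)*14) = 32092 + (133/8 + 36855/2) = 32092 + 147553/8 = 404289/8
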